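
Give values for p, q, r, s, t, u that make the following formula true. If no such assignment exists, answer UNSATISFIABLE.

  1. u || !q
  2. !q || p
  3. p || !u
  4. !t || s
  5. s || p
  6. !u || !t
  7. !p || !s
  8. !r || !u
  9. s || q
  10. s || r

Try u = false.
(!q) alone gives q = false.
(s) alone gives s = true.
(!p) alone gives p = false.
All clauses hold; r, t can take either value.

p=false, q=false, r=true, s=true, t=true, u=false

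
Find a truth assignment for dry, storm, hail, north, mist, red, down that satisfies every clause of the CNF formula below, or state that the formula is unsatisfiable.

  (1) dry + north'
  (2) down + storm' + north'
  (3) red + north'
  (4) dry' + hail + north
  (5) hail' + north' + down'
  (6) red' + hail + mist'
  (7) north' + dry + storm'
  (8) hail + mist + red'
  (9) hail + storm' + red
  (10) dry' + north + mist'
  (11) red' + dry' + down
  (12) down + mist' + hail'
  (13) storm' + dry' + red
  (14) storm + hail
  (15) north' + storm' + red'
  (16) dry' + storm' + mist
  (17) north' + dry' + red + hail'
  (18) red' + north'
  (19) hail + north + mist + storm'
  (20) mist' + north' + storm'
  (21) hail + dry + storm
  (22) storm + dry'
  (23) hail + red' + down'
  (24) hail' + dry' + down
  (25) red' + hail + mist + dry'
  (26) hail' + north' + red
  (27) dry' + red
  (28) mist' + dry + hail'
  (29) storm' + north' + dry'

dry ↦ 0; storm ↦ 0; hail ↦ 1; north ↦ 0; mist ↦ 0; red ↦ 0; down ↦ 0

Suppose dry = 0.
The clause (north') is unit, so north = 0.
Suppose storm = 0.
The clause (hail) is unit, so hail = 1.
The clause (mist') is unit, so mist = 0.
No clause remains; red, down are free.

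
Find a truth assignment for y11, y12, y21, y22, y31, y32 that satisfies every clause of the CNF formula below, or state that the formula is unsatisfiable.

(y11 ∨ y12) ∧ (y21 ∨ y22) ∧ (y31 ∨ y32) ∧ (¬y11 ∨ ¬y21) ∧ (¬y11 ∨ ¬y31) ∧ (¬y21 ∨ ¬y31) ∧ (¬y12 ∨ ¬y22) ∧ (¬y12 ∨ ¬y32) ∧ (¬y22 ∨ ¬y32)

UNSATISFIABLE

Suppose y11 = True.
Unit clause (¬y21) forces y21 = False.
Unit clause (y22) forces y22 = True.
Unit clause (¬y31) forces y31 = False.
Unit clause (y32) forces y32 = True.
Now (¬y32) is unsatisfied and unit — conflict.
So y11 must be the other value — set y11 = False.
Unit clause (y12) forces y12 = True.
Unit clause (¬y22) forces y22 = False.
Unit clause (y21) forces y21 = True.
Unit clause (¬y31) forces y31 = False.
Unit clause (y32) forces y32 = True.
Now (¬y32) is unsatisfied and unit — conflict.
Either choice for y11 ends in contradiction.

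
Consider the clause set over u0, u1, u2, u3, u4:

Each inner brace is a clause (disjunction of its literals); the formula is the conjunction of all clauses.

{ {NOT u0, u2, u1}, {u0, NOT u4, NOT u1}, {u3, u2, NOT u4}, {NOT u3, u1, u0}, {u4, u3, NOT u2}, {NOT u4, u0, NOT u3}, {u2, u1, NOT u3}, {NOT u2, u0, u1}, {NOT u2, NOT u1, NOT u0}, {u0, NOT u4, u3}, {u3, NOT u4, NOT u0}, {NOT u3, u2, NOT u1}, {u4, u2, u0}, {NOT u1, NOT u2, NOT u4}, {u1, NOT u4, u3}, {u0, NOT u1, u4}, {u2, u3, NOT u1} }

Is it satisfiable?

Case u0 = true:
Case u2 = true:
The clause (NOT u1) is unit, so u1 = false.
Case u4 = false:
The clause (u3) is unit, so u3 = true.
All clauses are satisfied.
A satisfying assignment: u0=true, u1=false, u2=true, u3=true, u4=false.

Yes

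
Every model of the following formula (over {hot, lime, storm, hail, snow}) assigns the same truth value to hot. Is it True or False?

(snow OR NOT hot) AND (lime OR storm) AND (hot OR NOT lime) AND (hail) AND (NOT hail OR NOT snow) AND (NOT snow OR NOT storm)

False

Suppose hot = true.
The clause (snow) is unit, so snow = true.
The clause (hail) is unit, so hail = true.
That conflicts with the unit clause (NOT hail).
So every satisfying assignment has hot = False.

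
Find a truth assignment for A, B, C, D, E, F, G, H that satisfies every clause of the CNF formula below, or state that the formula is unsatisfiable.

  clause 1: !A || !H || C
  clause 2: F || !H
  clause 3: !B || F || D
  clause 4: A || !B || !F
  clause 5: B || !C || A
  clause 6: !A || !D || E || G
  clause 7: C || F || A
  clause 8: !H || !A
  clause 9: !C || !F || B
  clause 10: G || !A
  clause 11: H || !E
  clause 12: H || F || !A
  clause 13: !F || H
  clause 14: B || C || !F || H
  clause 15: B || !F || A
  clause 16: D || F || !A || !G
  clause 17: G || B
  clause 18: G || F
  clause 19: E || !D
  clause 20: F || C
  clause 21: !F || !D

Branch on F: set F = true.
From the singleton clause (H), H = true.
From the singleton clause (!A), A = false.
From the singleton clause (!B), B = false.
But (B) is also a unit clause — contradiction.
Undo F and try F = false.
From the singleton clause (!H), H = false.
From the singleton clause (!E), E = false.
From the singleton clause (!A), A = false.
From the singleton clause (C), C = true.
From the singleton clause (B), B = true.
From the singleton clause (D), D = true.
But (!D) is also a unit clause — contradiction.
Either choice for F ends in contradiction.

UNSATISFIABLE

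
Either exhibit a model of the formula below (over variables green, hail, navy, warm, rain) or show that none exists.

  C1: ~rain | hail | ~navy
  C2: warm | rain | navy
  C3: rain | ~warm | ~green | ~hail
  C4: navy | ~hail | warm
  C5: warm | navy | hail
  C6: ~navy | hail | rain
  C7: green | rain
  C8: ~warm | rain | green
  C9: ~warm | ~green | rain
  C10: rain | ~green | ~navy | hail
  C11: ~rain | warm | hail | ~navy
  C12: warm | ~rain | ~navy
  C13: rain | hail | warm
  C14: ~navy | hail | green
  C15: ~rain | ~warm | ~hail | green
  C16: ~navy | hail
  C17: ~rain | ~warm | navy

green=1; hail=1; navy=1; warm=1; rain=1

Case green = 1:
Case warm = 1:
Unit clause (rain) forces rain = 1.
Unit clause (navy) forces navy = 1.
Unit clause (hail) forces hail = 1.
This assignment satisfies each clause.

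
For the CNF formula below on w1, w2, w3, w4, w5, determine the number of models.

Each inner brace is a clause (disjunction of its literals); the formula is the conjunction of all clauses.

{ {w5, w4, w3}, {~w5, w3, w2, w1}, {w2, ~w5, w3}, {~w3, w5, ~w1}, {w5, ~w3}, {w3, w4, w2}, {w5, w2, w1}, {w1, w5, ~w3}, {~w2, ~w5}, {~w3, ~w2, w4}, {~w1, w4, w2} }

There are 2^5 = 32 truth assignments over (w1, w2, w3, w4, w5).
Split on w2. With w2 = 1, the clauses containing w2 are satisfied and ~w2 drops from the rest; 2 of the 2^4 = 16 assignments to the other variables satisfy what remains.
With w2 = 0, by the same count on the reduced clause set, 4 assignments work.
(One model: w1=F, w2=F, w3=T, w4=F, w5=T.)
Total: 2 + 4 = 6.

6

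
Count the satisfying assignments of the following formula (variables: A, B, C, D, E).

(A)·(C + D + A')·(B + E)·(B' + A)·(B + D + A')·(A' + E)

There are 2^5 = 32 truth assignments over (A, B, C, D, E).
Split on B. With B = 1, the clauses containing B are satisfied and B' drops from the rest; 3 of the 2^4 = 16 assignments to the other variables satisfy what remains.
With B = 0, by the same count on the reduced clause set, 2 assignments work.
(One model: A=T, B=F, C=F, D=T, E=T.)
Total: 3 + 2 = 5.

5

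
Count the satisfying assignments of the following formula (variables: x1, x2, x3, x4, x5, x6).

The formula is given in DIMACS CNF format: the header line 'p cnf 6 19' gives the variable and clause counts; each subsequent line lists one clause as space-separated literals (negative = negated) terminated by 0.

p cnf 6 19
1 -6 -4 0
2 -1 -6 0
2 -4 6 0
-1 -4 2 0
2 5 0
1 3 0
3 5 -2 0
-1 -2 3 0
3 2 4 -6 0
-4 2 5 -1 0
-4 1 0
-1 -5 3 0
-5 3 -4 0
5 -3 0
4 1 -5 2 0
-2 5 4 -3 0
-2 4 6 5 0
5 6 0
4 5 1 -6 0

7

There are 2^6 = 64 truth assignments over (x1, x2, x3, x4, x5, x6).
Split on x5. With x5 = True, the clauses containing x5 are satisfied and ¬x5 drops from the rest; 7 of the 2^5 = 32 assignments to the other variables satisfy what remains.
With x5 = False, by the same count on the reduced clause set, 0 assignments work.
(One model: x1=F, x2=T, x3=T, x4=F, x5=T, x6=F.)
Total: 7 + 0 = 7.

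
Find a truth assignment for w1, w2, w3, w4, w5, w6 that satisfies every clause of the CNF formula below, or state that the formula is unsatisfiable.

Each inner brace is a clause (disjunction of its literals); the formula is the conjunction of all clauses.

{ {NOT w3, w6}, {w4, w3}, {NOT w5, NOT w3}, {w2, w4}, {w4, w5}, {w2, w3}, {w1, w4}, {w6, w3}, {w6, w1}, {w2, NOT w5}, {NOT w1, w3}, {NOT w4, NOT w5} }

w1 ↦ false, w2 ↦ true, w3 ↦ true, w4 ↦ true, w5 ↦ false, w6 ↦ true

Suppose w3 = true.
Unit clause (w6) forces w6 = true.
Unit clause (NOT w5) forces w5 = false.
Unit clause (w4) forces w4 = true.
All clauses hold; w1, w2 can take either value.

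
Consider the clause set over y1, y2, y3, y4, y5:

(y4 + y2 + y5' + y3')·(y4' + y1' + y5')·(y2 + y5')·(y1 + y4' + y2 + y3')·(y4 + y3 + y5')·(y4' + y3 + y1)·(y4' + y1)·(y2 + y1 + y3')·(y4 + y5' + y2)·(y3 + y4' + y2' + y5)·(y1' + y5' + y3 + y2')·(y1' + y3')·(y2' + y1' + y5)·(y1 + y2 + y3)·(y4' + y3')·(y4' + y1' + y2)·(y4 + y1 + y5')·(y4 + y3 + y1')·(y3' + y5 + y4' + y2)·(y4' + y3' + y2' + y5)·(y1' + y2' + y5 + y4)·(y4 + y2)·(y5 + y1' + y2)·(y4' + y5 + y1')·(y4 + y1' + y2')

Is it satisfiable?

Yes, satisfiable

Try y2 = 1.
Try y4 = 0.
Unit clause (y1') forces y1 = 0.
Unit clause (y5') forces y5 = 0.
All clauses hold; y3 can take either value.
A satisfying assignment: y1 ↦ 0,  y2 ↦ 1,  y3 ↦ 1,  y4 ↦ 0,  y5 ↦ 0.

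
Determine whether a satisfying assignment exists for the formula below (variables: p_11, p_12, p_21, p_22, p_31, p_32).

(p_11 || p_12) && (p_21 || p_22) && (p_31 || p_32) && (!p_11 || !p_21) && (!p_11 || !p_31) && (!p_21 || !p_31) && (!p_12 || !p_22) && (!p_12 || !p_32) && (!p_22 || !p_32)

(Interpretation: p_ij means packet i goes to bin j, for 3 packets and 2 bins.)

Unsatisfiable

Try p_11 = true.
Unit clause (!p_21) forces p_21 = false.
Unit clause (p_22) forces p_22 = true.
Unit clause (!p_31) forces p_31 = false.
Unit clause (p_32) forces p_32 = true.
That conflicts with the unit clause (!p_32).
Undo p_11 and try p_11 = false.
Unit clause (p_12) forces p_12 = true.
Unit clause (!p_22) forces p_22 = false.
Unit clause (p_21) forces p_21 = true.
Unit clause (!p_31) forces p_31 = false.
Unit clause (p_32) forces p_32 = true.
That conflicts with the unit clause (!p_32).
Either choice for p_11 ends in contradiction.
No assignment satisfies every clause.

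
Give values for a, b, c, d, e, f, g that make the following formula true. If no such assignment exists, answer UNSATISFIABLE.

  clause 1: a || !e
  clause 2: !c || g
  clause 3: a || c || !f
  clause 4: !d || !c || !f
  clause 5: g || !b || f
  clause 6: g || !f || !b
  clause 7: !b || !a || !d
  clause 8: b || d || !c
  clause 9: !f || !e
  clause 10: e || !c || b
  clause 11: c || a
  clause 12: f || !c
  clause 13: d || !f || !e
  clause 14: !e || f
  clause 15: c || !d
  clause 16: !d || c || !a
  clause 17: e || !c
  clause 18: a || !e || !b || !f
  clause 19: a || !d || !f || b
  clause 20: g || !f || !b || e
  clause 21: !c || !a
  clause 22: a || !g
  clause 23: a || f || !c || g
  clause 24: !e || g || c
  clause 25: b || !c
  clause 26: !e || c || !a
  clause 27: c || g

a ↦ true,  b ↦ true,  c ↦ false,  d ↦ false,  e ↦ false,  f ↦ false,  g ↦ true

Branch on a: set a = true.
(!c) alone gives c = false.
(!d) alone gives d = false.
(!e) alone gives e = false.
(g) alone gives g = true.
All clauses hold; b, f can take either value.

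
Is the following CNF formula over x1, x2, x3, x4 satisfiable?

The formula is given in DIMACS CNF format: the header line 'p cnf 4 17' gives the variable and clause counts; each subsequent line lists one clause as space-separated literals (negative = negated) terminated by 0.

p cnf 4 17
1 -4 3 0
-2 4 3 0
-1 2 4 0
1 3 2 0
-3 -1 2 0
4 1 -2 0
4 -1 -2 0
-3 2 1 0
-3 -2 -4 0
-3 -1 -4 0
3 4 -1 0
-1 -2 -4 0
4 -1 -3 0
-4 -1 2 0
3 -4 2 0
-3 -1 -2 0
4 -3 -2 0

No, unsatisfiable

Suppose x1 = True.
Suppose x2 = True.
From the singleton clause (x4), x4 = True.
Now (¬x4) is unsatisfied and unit — conflict.
So x2 must be the other value — set x2 = False.
From the singleton clause (x4), x4 = True.
Now (¬x4) is unsatisfied and unit — conflict.
Either choice for x2 ends in contradiction.
So x1 must be the other value — set x1 = False.
Suppose x4 = False.
From the singleton clause (¬x2), x2 = False.
From the singleton clause (x3), x3 = True.
Now (¬x3) is unsatisfied and unit — conflict.
So x4 must be the other value — set x4 = True.
From the singleton clause (x3), x3 = True.
From the singleton clause (x2), x2 = True.
Now (¬x2) is unsatisfied and unit — conflict.
Either choice for x4 ends in contradiction.
Either choice for x1 ends in contradiction.
No assignment satisfies every clause.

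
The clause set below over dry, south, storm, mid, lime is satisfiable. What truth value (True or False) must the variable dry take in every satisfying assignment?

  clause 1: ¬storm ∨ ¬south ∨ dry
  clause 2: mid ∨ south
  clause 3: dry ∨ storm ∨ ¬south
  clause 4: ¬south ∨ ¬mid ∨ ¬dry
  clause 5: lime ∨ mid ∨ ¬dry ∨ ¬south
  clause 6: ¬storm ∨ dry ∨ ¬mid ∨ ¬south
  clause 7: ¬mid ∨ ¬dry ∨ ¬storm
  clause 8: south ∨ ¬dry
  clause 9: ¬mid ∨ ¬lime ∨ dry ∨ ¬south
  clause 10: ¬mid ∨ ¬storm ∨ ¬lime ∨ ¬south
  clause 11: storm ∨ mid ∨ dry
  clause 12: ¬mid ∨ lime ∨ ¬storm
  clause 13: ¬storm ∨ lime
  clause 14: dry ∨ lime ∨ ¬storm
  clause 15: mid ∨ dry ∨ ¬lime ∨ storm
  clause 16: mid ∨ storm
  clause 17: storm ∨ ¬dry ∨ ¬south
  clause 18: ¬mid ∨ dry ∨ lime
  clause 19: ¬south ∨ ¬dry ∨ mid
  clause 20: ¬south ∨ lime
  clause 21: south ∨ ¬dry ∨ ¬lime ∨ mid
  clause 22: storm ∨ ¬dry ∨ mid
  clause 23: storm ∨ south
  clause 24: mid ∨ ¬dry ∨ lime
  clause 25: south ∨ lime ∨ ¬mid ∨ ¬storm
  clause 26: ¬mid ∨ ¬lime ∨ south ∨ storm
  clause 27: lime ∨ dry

Suppose dry = True.
Unit clause (south) forces south = True.
Unit clause (¬mid) forces mid = False.
That conflicts with the unit clause (mid).
So every satisfying assignment has dry = False.

False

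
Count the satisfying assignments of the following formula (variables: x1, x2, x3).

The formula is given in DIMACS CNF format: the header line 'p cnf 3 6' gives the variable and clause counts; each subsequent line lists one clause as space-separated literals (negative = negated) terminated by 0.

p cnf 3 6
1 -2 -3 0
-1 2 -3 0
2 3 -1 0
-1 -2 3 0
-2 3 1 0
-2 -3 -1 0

There are 2^3 = 8 truth assignments over (x1, x2, x3).
Split on x2. With x2 = True, the clauses containing x2 are satisfied and ¬x2 drops from the rest; 0 of the 2^2 = 4 assignments to the other variables satisfy what remains.
With x2 = False, by the same count on the reduced clause set, 2 assignments work.
(One model: x1=F, x2=F, x3=F.)
Total: 0 + 2 = 2.

2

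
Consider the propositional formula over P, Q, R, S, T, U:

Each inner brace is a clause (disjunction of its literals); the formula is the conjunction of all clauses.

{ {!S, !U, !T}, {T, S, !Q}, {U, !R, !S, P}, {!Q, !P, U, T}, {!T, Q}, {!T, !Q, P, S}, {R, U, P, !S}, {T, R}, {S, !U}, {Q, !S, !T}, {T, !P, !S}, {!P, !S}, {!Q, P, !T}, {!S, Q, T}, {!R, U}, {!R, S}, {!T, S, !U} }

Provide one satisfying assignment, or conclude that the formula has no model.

P: true,  Q: true,  R: false,  S: false,  T: true,  U: false

Case T = true:
The clause (Q) is unit, so Q = true.
The clause (P) is unit, so P = true.
The clause (!S) is unit, so S = false.
The clause (!U) is unit, so U = false.
The clause (!R) is unit, so R = false.
Every clause now holds.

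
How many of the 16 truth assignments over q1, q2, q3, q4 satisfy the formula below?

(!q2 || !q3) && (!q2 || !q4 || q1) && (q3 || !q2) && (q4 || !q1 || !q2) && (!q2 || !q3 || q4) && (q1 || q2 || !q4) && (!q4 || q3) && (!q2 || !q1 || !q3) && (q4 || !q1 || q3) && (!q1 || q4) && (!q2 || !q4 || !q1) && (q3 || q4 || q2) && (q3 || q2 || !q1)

2

There are 2^4 = 16 truth assignments over (q1, q2, q3, q4).
Split on q2. With q2 = true, the clauses containing q2 are satisfied and !q2 drops from the rest; 0 of the 2^3 = 8 assignments to the other variables satisfy what remains.
With q2 = false, by the same count on the reduced clause set, 2 assignments work.
(One model: q1=F, q2=F, q3=T, q4=F.)
Total: 0 + 2 = 2.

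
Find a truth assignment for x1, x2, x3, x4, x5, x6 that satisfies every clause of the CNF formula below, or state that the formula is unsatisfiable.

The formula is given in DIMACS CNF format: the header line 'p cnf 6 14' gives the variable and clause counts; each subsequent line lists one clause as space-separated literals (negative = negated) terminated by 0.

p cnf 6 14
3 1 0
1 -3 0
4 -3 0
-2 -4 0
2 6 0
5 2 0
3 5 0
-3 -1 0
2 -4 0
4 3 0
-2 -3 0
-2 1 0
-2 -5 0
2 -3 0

UNSATISFIABLE

Branch on x3: set x3 = True.
From the singleton clause (x1), x1 = True.
That conflicts with the unit clause (¬x1).
That branch fails; take x3 = False instead.
From the singleton clause (x1), x1 = True.
From the singleton clause (x5), x5 = True.
From the singleton clause (x4), x4 = True.
From the singleton clause (¬x2), x2 = False.
That conflicts with the unit clause (x2).
Either choice for x3 ends in contradiction.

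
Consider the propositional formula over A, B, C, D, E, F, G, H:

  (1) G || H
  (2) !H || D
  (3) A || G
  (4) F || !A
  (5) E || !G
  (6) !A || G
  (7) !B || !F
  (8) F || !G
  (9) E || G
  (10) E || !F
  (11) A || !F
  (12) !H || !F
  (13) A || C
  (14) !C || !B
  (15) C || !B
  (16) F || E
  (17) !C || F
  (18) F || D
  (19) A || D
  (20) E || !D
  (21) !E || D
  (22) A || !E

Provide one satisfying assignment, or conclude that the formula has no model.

Try G = true.
Unit clause (E) forces E = true.
Unit clause (F) forces F = true.
Unit clause (!B) forces B = false.
Unit clause (A) forces A = true.
Unit clause (!H) forces H = false.
Unit clause (D) forces D = true.
Every clause is now satisfied; C is unconstrained.

A ↦ true,  B ↦ false,  C ↦ true,  D ↦ true,  E ↦ true,  F ↦ true,  G ↦ true,  H ↦ false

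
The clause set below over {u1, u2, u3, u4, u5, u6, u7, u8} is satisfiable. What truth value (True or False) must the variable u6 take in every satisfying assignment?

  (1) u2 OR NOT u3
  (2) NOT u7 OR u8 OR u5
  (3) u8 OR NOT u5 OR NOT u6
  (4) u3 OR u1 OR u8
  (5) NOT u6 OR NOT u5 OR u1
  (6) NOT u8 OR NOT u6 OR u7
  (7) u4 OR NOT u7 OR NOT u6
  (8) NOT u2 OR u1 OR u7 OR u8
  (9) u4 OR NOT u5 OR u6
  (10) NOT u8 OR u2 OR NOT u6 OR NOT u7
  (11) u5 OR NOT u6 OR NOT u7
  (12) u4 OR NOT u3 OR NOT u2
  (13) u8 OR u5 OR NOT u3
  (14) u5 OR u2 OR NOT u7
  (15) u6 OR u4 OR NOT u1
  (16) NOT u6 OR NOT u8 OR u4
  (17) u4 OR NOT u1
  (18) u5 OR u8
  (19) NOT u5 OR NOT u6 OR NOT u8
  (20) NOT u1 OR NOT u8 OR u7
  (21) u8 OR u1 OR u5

False

Suppose u6 = true.
Case u2 = true:
Case u8 = true:
Unit clause (u7) forces u7 = true.
Unit clause (u4) forces u4 = true.
Unit clause (u5) forces u5 = true.
But (NOT u5) is also a unit clause — contradiction.
Backtrack on u8: now try u8 = false.
Unit clause (NOT u5) forces u5 = false.
But (u5) is also a unit clause — contradiction.
Both values of u8 lead to a conflict.
Backtrack on u2: now try u2 = false.
Unit clause (NOT u3) forces u3 = false.
Case u8 = true:
Unit clause (u7) forces u7 = true.
But (NOT u7) is also a unit clause — contradiction.
Backtrack on u8: now try u8 = false.
Unit clause (NOT u5) forces u5 = false.
But (u5) is also a unit clause — contradiction.
Both values of u8 lead to a conflict.
Both values of u2 lead to a conflict.
So every satisfying assignment has u6 = False.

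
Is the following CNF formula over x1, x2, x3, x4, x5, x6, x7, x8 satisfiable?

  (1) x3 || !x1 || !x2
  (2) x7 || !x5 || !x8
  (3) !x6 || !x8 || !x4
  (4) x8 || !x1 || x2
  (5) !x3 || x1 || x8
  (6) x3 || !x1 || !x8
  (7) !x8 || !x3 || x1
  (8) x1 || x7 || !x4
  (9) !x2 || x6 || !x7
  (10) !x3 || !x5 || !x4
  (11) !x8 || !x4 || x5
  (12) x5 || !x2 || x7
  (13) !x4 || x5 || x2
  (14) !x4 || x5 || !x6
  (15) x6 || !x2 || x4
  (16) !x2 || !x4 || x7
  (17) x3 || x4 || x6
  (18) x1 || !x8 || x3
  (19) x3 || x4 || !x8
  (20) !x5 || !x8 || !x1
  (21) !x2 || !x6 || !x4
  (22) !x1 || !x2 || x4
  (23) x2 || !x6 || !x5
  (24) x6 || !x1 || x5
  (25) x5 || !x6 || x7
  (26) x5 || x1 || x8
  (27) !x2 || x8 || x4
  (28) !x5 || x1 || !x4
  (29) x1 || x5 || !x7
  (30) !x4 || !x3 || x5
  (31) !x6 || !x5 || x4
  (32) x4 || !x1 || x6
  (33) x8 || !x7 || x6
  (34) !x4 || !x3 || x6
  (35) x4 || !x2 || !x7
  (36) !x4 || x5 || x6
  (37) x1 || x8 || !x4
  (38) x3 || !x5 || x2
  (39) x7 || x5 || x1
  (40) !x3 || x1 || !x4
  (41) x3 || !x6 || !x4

Satisfiable

Case x3 = true:
Case x1 = true:
Case x8 = true:
From the singleton clause (!x5), x5 = false.
From the singleton clause (!x4), x4 = false.
From the singleton clause (!x2), x2 = false.
From the singleton clause (x6), x6 = true.
From the singleton clause (x7), x7 = true.
Every clause now holds.
A satisfying assignment: x1 ↦ true; x2 ↦ false; x3 ↦ true; x4 ↦ false; x5 ↦ false; x6 ↦ true; x7 ↦ true; x8 ↦ true.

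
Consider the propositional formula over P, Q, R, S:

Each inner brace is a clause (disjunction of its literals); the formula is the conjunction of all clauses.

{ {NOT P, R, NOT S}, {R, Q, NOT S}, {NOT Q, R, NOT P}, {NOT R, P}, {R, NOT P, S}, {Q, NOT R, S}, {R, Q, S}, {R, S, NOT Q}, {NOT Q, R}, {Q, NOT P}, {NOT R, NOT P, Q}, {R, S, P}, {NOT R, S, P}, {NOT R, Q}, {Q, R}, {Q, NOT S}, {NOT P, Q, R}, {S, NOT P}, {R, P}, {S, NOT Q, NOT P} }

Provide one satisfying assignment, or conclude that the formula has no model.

P=true; Q=true; R=true; S=true

Case R = true:
The clause (P) is unit, so P = true.
The clause (Q) is unit, so Q = true.
The clause (S) is unit, so S = true.
All clauses are satisfied.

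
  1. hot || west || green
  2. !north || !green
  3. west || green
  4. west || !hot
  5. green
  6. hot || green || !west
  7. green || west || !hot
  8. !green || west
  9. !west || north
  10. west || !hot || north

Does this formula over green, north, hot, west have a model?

No, unsatisfiable

The clause (green) is unit, so green = true.
The clause (!north) is unit, so north = false.
The clause (west) is unit, so west = true.
But (!west) is also a unit clause — contradiction.
No assignment satisfies every clause.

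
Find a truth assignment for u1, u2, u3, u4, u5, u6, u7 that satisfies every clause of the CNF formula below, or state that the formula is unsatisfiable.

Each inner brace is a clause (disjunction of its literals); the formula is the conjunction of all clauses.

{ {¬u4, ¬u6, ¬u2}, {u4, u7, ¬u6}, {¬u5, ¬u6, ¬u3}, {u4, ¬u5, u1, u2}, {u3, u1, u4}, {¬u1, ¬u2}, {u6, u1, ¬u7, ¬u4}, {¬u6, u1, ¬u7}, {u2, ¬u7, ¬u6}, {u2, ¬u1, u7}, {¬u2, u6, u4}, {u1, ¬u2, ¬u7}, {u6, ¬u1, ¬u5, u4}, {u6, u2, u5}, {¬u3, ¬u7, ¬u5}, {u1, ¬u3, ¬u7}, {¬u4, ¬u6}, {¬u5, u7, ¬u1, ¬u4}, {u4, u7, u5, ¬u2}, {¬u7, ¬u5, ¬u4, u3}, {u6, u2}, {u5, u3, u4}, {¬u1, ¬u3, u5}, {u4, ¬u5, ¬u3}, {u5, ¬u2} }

u1=False, u2=True, u3=False, u4=True, u5=True, u6=False, u7=False

Try u1 = False.
Try u3 = False.
The clause (u4) is unit, so u4 = True.
The clause (¬u6) is unit, so u6 = False.
The clause (¬u7) is unit, so u7 = False.
The clause (u2) is unit, so u2 = True.
The clause (u5) is unit, so u5 = True.
Every clause now holds.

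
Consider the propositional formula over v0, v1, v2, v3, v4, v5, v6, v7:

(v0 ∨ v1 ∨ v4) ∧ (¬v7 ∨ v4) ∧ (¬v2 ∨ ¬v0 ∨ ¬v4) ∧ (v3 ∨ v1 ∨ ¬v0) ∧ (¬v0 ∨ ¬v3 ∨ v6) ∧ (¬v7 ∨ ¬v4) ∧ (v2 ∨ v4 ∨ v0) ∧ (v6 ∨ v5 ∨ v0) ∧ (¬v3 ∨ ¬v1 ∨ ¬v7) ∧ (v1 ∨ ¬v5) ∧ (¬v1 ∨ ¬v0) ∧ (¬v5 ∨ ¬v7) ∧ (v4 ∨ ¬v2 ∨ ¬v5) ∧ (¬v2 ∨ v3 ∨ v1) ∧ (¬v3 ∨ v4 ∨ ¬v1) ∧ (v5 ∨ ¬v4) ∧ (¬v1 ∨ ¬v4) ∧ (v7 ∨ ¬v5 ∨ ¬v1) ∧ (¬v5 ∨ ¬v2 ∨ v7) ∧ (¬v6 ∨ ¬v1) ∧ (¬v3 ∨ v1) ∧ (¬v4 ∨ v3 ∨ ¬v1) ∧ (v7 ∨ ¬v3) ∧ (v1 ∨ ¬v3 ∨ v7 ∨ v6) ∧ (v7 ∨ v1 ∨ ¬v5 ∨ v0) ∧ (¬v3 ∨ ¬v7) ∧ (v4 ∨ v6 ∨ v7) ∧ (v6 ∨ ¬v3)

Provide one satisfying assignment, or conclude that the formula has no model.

Try v7 = False.
From the singleton clause (¬v3), v3 = False.
Try v1 = True.
From the singleton clause (¬v0), v0 = False.
From the singleton clause (¬v4), v4 = False.
From the singleton clause (v2), v2 = True.
From the singleton clause (¬v5), v5 = False.
From the singleton clause (v6), v6 = True.
But (¬v6) is also a unit clause — contradiction.
That branch fails; take v1 = False instead.
From the singleton clause (¬v0), v0 = False.
From the singleton clause (v4), v4 = True.
From the singleton clause (¬v5), v5 = False.
But (v5) is also a unit clause — contradiction.
Both values of v1 lead to a conflict.
That branch fails; take v7 = True instead.
From the singleton clause (v4), v4 = True.
But (¬v4) is also a unit clause — contradiction.
Both values of v7 lead to a conflict.

UNSATISFIABLE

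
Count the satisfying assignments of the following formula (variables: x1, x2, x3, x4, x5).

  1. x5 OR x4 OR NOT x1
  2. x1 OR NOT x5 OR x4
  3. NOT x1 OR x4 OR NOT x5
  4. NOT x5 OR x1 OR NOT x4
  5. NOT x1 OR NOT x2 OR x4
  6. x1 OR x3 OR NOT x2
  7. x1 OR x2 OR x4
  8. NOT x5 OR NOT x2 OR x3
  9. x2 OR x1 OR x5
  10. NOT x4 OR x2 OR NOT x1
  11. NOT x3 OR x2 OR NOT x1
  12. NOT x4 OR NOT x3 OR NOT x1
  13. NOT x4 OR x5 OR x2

3

There are 2^5 = 32 truth assignments over (x1, x2, x3, x4, x5).
Split on x5. With x5 = true, the clauses containing x5 are satisfied and NOT x5 drops from the rest; 0 of the 2^4 = 16 assignments to the other variables satisfy what remains.
With x5 = false, by the same count on the reduced clause set, 3 assignments work.
(One model: x1=F, x2=T, x3=T, x4=F, x5=F.)
Total: 0 + 3 = 3.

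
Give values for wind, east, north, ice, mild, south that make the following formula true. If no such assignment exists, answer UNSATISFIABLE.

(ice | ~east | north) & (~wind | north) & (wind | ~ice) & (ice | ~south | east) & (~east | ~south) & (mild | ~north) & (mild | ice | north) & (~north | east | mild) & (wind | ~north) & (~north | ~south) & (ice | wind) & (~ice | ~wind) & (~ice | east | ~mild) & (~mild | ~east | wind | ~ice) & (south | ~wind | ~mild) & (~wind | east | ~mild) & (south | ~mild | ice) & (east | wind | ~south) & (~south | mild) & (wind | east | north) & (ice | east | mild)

Case wind = 0:
Unit clause (~ice) forces ice = 0.
But (ice) is also a unit clause — contradiction.
That branch fails; take wind = 1 instead.
Unit clause (north) forces north = 1.
Unit clause (mild) forces mild = 1.
Unit clause (~south) forces south = 0.
But (south) is also a unit clause — contradiction.
Either choice for wind ends in contradiction.

UNSATISFIABLE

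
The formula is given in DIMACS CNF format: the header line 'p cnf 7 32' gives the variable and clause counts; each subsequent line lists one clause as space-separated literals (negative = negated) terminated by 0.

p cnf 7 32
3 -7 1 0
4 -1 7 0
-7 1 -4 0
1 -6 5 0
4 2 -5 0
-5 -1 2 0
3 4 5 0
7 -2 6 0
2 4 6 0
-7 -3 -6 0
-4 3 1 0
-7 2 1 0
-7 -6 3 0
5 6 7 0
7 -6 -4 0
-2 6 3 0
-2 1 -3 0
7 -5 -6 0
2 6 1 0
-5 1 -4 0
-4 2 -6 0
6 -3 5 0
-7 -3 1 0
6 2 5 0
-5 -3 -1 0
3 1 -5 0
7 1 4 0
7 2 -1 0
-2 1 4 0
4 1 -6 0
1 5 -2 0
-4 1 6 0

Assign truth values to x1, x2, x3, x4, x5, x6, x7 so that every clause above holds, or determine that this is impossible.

UNSATISFIABLE

Suppose x3 = True.
Suppose x7 = False.
Suppose x4 = True.
From the singleton clause (¬x6), x6 = False.
From the singleton clause (¬x2), x2 = False.
From the singleton clause (x5), x5 = True.
From the singleton clause (¬x1), x1 = False.
Now (x1) is unsatisfied and unit — conflict.
Undo x4 and try x4 = False.
From the singleton clause (¬x1), x1 = False.
Now (x1) is unsatisfied and unit — conflict.
Either choice for x4 ends in contradiction.
Undo x7 and try x7 = True.
From the singleton clause (¬x6), x6 = False.
From the singleton clause (x5), x5 = True.
From the singleton clause (x1), x1 = True.
Now (¬x1) is unsatisfied and unit — conflict.
Either choice for x7 ends in contradiction.
Undo x3 and try x3 = False.
Suppose x7 = False.
Suppose x4 = True.
From the singleton clause (x1), x1 = True.
From the singleton clause (¬x6), x6 = False.
From the singleton clause (¬x2), x2 = False.
Now (x2) is unsatisfied and unit — conflict.
Undo x4 and try x4 = False.
From the singleton clause (¬x1), x1 = False.
Now (x1) is unsatisfied and unit — conflict.
Either choice for x4 ends in contradiction.
Undo x7 and try x7 = True.
From the singleton clause (x1), x1 = True.
From the singleton clause (¬x6), x6 = False.
From the singleton clause (¬x2), x2 = False.
From the singleton clause (¬x5), x5 = False.
Now (x5) is unsatisfied and unit — conflict.
Either choice for x7 ends in contradiction.
Either choice for x3 ends in contradiction.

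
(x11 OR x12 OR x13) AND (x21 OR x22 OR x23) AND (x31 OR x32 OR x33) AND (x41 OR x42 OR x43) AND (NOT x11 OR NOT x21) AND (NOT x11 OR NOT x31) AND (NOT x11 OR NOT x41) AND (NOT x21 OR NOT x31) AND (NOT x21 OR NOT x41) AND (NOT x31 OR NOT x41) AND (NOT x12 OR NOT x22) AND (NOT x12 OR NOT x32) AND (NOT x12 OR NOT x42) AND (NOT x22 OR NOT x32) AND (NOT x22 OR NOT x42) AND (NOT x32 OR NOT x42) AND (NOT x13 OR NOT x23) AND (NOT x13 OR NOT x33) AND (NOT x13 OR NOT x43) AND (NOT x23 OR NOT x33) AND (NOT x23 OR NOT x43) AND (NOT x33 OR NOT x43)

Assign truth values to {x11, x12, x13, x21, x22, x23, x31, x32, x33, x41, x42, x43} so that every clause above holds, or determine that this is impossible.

Suppose x11 = false.
Suppose x12 = true.
(NOT x22) alone gives x22 = false.
(NOT x32) alone gives x32 = false.
(NOT x42) alone gives x42 = false.
Suppose x21 = true.
(NOT x31) alone gives x31 = false.
(x33) alone gives x33 = true.
(NOT x41) alone gives x41 = false.
(x43) alone gives x43 = true.
That conflicts with the unit clause (NOT x43).
Undo x21 and try x21 = false.
(x23) alone gives x23 = true.
(NOT x13) alone gives x13 = false.
(NOT x33) alone gives x33 = false.
(x31) alone gives x31 = true.
(NOT x41) alone gives x41 = false.
(x43) alone gives x43 = true.
That conflicts with the unit clause (NOT x43).
Either choice for x21 ends in contradiction.
Undo x12 and try x12 = false.
(x13) alone gives x13 = true.
(NOT x23) alone gives x23 = false.
(NOT x33) alone gives x33 = false.
(NOT x43) alone gives x43 = false.
Suppose x21 = true.
(NOT x31) alone gives x31 = false.
(x32) alone gives x32 = true.
(NOT x41) alone gives x41 = false.
(x42) alone gives x42 = true.
That conflicts with the unit clause (NOT x42).
Undo x21 and try x21 = false.
(x22) alone gives x22 = true.
(NOT x32) alone gives x32 = false.
(x31) alone gives x31 = true.
(NOT x41) alone gives x41 = false.
(x42) alone gives x42 = true.
That conflicts with the unit clause (NOT x42).
Either choice for x21 ends in contradiction.
Either choice for x12 ends in contradiction.
Undo x11 and try x11 = true.
(NOT x21) alone gives x21 = false.
(NOT x31) alone gives x31 = false.
(NOT x41) alone gives x41 = false.
Suppose x22 = true.
(NOT x12) alone gives x12 = false.
(NOT x32) alone gives x32 = false.
(x33) alone gives x33 = true.
(NOT x42) alone gives x42 = false.
(x43) alone gives x43 = true.
That conflicts with the unit clause (NOT x43).
Undo x22 and try x22 = false.
(x23) alone gives x23 = true.
(NOT x13) alone gives x13 = false.
(NOT x33) alone gives x33 = false.
(x32) alone gives x32 = true.
(NOT x12) alone gives x12 = false.
(NOT x42) alone gives x42 = false.
(x43) alone gives x43 = true.
That conflicts with the unit clause (NOT x43).
Either choice for x22 ends in contradiction.
Either choice for x11 ends in contradiction.

UNSATISFIABLE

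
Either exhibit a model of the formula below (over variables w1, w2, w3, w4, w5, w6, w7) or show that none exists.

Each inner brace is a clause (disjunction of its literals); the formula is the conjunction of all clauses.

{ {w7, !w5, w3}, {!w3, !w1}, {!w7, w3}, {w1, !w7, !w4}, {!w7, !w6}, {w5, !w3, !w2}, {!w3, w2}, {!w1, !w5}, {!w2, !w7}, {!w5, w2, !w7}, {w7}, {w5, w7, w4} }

(w7) alone gives w7 = true.
(w3) alone gives w3 = true.
(!w1) alone gives w1 = false.
(!w4) alone gives w4 = false.
(!w6) alone gives w6 = false.
(w2) alone gives w2 = true.
But (!w2) is also a unit clause — contradiction.

UNSATISFIABLE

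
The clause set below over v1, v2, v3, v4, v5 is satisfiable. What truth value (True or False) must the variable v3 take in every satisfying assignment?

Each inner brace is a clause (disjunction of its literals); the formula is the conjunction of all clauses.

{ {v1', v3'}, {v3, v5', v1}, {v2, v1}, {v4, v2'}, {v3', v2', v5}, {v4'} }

False

Suppose v3 = 1.
(v1') alone gives v1 = 0.
(v2) alone gives v2 = 1.
(v4) alone gives v4 = 1.
But (v4') is also a unit clause — contradiction.
So every satisfying assignment has v3 = False.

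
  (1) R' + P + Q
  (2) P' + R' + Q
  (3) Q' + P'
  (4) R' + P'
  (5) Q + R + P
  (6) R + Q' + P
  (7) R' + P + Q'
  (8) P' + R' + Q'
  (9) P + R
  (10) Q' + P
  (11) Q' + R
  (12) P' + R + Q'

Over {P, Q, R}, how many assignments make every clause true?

There are 2^3 = 8 truth assignments over (P, Q, R).
Split on R. With R = 1, the clauses containing R are satisfied and R' drops from the rest; 0 of the 2^2 = 4 assignments to the other variables satisfy what remains.
With R = 0, by the same count on the reduced clause set, 1 assignment works.
(One model: P=T, Q=F, R=F.)
Total: 0 + 1 = 1.

1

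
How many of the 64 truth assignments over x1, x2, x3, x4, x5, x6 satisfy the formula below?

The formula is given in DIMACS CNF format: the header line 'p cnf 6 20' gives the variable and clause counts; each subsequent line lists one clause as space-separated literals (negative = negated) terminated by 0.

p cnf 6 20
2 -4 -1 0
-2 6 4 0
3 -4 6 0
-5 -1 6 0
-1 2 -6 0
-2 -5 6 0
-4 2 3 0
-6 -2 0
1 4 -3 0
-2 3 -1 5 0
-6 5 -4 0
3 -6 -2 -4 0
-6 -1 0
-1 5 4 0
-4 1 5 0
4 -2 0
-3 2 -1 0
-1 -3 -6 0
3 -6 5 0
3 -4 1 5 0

6

There are 2^6 = 64 truth assignments over (x1, x2, x3, x4, x5, x6).
Split on x4. With x4 = True, the clauses containing x4 are satisfied and ¬x4 drops from the rest; 3 of the 2^5 = 32 assignments to the other variables satisfy what remains.
With x4 = False, by the same count on the reduced clause set, 3 assignments work.
(One model: x1=F, x2=F, x3=F, x4=F, x5=F, x6=F.)
Total: 3 + 3 = 6.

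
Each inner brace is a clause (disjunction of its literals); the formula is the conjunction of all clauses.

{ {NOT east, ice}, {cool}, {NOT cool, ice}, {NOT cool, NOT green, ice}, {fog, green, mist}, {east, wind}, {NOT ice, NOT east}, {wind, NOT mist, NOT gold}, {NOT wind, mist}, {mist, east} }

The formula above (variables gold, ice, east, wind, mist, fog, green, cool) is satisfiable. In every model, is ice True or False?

Suppose ice = false.
(NOT east) alone gives east = false.
(cool) alone gives cool = true.
But (NOT cool) is also a unit clause — contradiction.
So every satisfying assignment has ice = True.

True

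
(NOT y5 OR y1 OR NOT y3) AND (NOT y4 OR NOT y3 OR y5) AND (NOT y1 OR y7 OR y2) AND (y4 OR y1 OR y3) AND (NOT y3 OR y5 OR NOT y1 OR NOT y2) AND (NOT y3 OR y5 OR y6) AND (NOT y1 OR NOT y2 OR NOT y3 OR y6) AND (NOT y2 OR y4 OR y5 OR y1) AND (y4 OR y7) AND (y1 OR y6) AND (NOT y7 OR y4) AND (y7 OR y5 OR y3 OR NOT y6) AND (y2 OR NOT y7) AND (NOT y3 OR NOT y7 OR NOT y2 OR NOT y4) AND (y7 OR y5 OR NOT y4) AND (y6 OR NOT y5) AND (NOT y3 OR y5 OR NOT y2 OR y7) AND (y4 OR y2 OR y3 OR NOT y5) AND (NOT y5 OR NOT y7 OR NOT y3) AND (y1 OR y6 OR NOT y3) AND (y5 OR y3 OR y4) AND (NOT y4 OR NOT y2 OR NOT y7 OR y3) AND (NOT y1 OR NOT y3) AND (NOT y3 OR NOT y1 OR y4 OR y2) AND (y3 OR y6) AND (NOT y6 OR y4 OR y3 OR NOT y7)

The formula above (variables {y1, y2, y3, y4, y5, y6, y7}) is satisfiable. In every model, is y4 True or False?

Suppose y4 = false.
Unit clause (y7) forces y7 = true.
That conflicts with the unit clause (NOT y7).
So every satisfying assignment has y4 = True.

True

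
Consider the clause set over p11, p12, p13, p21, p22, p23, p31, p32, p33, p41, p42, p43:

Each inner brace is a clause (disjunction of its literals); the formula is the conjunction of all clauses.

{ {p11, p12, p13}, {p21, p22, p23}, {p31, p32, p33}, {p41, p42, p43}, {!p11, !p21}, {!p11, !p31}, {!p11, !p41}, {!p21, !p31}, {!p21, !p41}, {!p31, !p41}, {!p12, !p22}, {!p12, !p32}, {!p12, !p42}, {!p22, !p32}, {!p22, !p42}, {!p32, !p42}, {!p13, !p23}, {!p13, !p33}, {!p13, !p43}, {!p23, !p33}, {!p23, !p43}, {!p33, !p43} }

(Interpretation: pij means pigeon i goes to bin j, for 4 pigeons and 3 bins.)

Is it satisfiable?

Try p11 = false.
Try p12 = true.
From the singleton clause (!p22), p22 = false.
From the singleton clause (!p32), p32 = false.
From the singleton clause (!p42), p42 = false.
Try p21 = true.
From the singleton clause (!p31), p31 = false.
From the singleton clause (p33), p33 = true.
From the singleton clause (!p41), p41 = false.
From the singleton clause (p43), p43 = true.
But (!p43) is also a unit clause — contradiction.
Undo p21 and try p21 = false.
From the singleton clause (p23), p23 = true.
From the singleton clause (!p13), p13 = false.
From the singleton clause (!p33), p33 = false.
From the singleton clause (p31), p31 = true.
From the singleton clause (!p41), p41 = false.
From the singleton clause (p43), p43 = true.
But (!p43) is also a unit clause — contradiction.
Neither p21 = true nor p21 = false works.
Undo p12 and try p12 = false.
From the singleton clause (p13), p13 = true.
From the singleton clause (!p23), p23 = false.
From the singleton clause (!p33), p33 = false.
From the singleton clause (!p43), p43 = false.
Try p21 = true.
From the singleton clause (!p31), p31 = false.
From the singleton clause (p32), p32 = true.
From the singleton clause (!p41), p41 = false.
From the singleton clause (p42), p42 = true.
But (!p42) is also a unit clause — contradiction.
Undo p21 and try p21 = false.
From the singleton clause (p22), p22 = true.
From the singleton clause (!p32), p32 = false.
From the singleton clause (p31), p31 = true.
From the singleton clause (!p41), p41 = false.
From the singleton clause (p42), p42 = true.
But (!p42) is also a unit clause — contradiction.
Neither p21 = true nor p21 = false works.
Neither p12 = true nor p12 = false works.
Undo p11 and try p11 = true.
From the singleton clause (!p21), p21 = false.
From the singleton clause (!p31), p31 = false.
From the singleton clause (!p41), p41 = false.
Try p22 = true.
From the singleton clause (!p12), p12 = false.
From the singleton clause (!p32), p32 = false.
From the singleton clause (p33), p33 = true.
From the singleton clause (!p42), p42 = false.
From the singleton clause (p43), p43 = true.
But (!p43) is also a unit clause — contradiction.
Undo p22 and try p22 = false.
From the singleton clause (p23), p23 = true.
From the singleton clause (!p13), p13 = false.
From the singleton clause (!p33), p33 = false.
From the singleton clause (p32), p32 = true.
From the singleton clause (!p12), p12 = false.
From the singleton clause (!p42), p42 = false.
From the singleton clause (p43), p43 = true.
But (!p43) is also a unit clause — contradiction.
Neither p22 = true nor p22 = false works.
Neither p11 = true nor p11 = false works.
No assignment satisfies every clause.

No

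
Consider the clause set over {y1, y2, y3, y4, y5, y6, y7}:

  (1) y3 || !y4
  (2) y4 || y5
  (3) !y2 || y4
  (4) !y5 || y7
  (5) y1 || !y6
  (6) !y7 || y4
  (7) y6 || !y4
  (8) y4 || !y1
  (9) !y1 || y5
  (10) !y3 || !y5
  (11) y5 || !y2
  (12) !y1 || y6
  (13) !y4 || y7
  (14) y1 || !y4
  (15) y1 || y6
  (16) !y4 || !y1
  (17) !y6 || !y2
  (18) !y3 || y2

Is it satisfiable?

Branch on y3: set y3 = true.
(!y5) alone gives y5 = false.
(y4) alone gives y4 = true.
(y6) alone gives y6 = true.
(y1) alone gives y1 = true.
Now (!y1) is unsatisfied and unit — conflict.
That branch fails; take y3 = false instead.
(!y4) alone gives y4 = false.
(y5) alone gives y5 = true.
(!y2) alone gives y2 = false.
(y7) alone gives y7 = true.
Now (!y7) is unsatisfied and unit — conflict.
Both values of y3 lead to a conflict.
No assignment satisfies every clause.

Unsatisfiable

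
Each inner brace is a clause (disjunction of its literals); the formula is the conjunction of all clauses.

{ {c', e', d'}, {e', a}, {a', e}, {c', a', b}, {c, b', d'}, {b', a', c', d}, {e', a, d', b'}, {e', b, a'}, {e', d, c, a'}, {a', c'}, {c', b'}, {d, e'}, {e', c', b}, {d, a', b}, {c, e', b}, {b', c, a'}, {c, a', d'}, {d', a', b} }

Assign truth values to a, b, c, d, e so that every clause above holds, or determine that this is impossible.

a ↦ 0, b ↦ 1, c ↦ 0, d ↦ 0, e ↦ 0

Case e = 0:
The clause (a') is unit, so a = 0.
Case c = 0:
Case b = 1:
The clause (d') is unit, so d = 0.
All clauses are satisfied.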